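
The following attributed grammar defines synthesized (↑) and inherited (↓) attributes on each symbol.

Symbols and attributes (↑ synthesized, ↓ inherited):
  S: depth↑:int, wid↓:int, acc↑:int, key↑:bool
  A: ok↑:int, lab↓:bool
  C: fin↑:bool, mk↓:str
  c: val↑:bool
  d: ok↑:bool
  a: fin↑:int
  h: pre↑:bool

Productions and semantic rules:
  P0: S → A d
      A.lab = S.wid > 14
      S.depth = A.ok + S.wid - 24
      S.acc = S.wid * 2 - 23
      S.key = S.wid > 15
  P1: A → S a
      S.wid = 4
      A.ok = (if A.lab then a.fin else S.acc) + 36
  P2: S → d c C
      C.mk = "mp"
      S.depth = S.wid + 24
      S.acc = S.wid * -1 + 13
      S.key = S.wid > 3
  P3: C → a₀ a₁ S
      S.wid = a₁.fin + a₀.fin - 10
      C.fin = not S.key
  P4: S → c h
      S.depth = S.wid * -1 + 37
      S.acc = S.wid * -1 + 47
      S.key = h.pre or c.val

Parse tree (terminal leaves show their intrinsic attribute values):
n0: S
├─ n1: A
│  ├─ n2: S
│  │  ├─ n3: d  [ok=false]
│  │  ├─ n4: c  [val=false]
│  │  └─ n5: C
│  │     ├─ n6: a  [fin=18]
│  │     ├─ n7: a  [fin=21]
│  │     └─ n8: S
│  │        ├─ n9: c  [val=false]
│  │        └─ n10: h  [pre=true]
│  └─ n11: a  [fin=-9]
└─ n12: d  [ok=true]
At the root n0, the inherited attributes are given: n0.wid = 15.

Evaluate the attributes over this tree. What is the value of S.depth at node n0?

1. n0.wid = 15  [given at root]
2. n1.lab = true  [S.wid > 14]
3. n2.wid = 4  [4]
4. n3.ok = false  [terminal]
5. n4.val = false  [terminal]
6. n5.mk = "mp"  ["mp"]
7. n6.fin = 18  [terminal]
8. n7.fin = 21  [terminal]
9. n8.wid = 29  [a₁.fin + a₀.fin - 10]
10. n9.val = false  [terminal]
11. n10.pre = true  [terminal]
12. n8.depth = 8  [S.wid * -1 + 37]
13. n8.acc = 18  [S.wid * -1 + 47]
14. n8.key = true  [h.pre or c.val]
15. n5.fin = false  [not S.key]
16. n2.depth = 28  [S.wid + 24]
17. n2.acc = 9  [S.wid * -1 + 13]
18. n2.key = true  [S.wid > 3]
19. n11.fin = -9  [terminal]
20. n1.ok = 27  [(if A.lab then a.fin else S.acc) + 36]
21. n12.ok = true  [terminal]
22. n0.depth = 18  [A.ok + S.wid - 24]
23. n0.acc = 7  [S.wid * 2 - 23]
24. n0.key = false  [S.wid > 15]

18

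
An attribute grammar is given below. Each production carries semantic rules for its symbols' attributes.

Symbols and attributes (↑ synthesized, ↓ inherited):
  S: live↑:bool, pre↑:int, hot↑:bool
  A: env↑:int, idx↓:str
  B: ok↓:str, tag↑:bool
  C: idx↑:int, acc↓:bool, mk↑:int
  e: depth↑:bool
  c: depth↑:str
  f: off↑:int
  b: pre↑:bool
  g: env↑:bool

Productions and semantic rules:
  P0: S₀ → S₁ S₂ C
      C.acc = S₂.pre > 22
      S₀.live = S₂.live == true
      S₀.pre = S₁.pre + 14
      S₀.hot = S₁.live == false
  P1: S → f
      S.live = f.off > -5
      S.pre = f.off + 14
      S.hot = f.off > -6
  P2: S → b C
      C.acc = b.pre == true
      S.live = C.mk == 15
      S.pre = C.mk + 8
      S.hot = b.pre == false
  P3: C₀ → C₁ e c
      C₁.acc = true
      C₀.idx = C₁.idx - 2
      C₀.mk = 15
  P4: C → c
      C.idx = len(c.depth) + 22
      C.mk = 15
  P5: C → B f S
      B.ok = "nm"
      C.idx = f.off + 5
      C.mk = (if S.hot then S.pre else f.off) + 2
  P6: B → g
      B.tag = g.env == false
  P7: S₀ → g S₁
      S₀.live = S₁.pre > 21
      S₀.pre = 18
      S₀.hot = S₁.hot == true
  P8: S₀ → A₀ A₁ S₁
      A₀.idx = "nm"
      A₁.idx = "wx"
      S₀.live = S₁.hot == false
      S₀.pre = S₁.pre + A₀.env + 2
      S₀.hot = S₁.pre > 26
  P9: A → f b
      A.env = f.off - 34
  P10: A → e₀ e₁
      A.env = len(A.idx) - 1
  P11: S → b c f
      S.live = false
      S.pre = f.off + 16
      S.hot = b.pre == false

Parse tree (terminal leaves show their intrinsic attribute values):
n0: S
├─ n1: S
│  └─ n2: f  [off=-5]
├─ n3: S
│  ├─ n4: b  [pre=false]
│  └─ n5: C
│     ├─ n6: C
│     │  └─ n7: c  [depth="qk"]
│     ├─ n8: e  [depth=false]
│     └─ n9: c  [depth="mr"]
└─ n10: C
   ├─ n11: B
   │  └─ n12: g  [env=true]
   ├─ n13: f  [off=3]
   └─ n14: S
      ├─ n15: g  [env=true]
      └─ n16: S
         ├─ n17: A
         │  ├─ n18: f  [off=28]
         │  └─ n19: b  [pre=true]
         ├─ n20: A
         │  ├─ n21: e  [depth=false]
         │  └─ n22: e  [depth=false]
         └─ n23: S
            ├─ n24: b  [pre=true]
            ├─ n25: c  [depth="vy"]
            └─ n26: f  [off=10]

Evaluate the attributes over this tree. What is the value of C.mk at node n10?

5

1. n2.off = -5  [terminal]
2. n1.live = false  [f.off > -5]
3. n1.pre = 9  [f.off + 14]
4. n1.hot = true  [f.off > -6]
5. n4.pre = false  [terminal]
6. n5.acc = false  [b.pre == true]
7. n6.acc = true  [true]
8. n7.depth = "qk"  [terminal]
9. n6.idx = 24  [len(c.depth) + 22]
10. n6.mk = 15  [15]
11. n8.depth = false  [terminal]
12. n9.depth = "mr"  [terminal]
13. n5.idx = 22  [C₁.idx - 2]
14. n5.mk = 15  [15]
15. n3.live = true  [C.mk == 15]
16. n3.pre = 23  [C.mk + 8]
17. n3.hot = true  [b.pre == false]
18. n10.acc = true  [S₂.pre > 22]
19. n11.ok = "nm"  ["nm"]
20. n12.env = true  [terminal]
21. n11.tag = false  [g.env == false]
22. n13.off = 3  [terminal]
23. n15.env = true  [terminal]
24. n17.idx = "nm"  ["nm"]
25. n18.off = 28  [terminal]
26. n19.pre = true  [terminal]
27. n17.env = -6  [f.off - 34]
28. n20.idx = "wx"  ["wx"]
29. n21.depth = false  [terminal]
30. n22.depth = false  [terminal]
31. n20.env = 1  [len(A.idx) - 1]
32. n24.pre = true  [terminal]
33. n25.depth = "vy"  [terminal]
34. n26.off = 10  [terminal]
35. n23.live = false  [false]
36. n23.pre = 26  [f.off + 16]
37. n23.hot = false  [b.pre == false]
38. n16.live = true  [S₁.hot == false]
39. n16.pre = 22  [S₁.pre + A₀.env + 2]
40. n16.hot = false  [S₁.pre > 26]
41. n14.live = true  [S₁.pre > 21]
42. n14.pre = 18  [18]
43. n14.hot = false  [S₁.hot == true]
44. n10.idx = 8  [f.off + 5]
45. n10.mk = 5  [(if S.hot then S.pre else f.off) + 2]
46. n0.live = true  [S₂.live == true]
47. n0.pre = 23  [S₁.pre + 14]
48. n0.hot = true  [S₁.live == false]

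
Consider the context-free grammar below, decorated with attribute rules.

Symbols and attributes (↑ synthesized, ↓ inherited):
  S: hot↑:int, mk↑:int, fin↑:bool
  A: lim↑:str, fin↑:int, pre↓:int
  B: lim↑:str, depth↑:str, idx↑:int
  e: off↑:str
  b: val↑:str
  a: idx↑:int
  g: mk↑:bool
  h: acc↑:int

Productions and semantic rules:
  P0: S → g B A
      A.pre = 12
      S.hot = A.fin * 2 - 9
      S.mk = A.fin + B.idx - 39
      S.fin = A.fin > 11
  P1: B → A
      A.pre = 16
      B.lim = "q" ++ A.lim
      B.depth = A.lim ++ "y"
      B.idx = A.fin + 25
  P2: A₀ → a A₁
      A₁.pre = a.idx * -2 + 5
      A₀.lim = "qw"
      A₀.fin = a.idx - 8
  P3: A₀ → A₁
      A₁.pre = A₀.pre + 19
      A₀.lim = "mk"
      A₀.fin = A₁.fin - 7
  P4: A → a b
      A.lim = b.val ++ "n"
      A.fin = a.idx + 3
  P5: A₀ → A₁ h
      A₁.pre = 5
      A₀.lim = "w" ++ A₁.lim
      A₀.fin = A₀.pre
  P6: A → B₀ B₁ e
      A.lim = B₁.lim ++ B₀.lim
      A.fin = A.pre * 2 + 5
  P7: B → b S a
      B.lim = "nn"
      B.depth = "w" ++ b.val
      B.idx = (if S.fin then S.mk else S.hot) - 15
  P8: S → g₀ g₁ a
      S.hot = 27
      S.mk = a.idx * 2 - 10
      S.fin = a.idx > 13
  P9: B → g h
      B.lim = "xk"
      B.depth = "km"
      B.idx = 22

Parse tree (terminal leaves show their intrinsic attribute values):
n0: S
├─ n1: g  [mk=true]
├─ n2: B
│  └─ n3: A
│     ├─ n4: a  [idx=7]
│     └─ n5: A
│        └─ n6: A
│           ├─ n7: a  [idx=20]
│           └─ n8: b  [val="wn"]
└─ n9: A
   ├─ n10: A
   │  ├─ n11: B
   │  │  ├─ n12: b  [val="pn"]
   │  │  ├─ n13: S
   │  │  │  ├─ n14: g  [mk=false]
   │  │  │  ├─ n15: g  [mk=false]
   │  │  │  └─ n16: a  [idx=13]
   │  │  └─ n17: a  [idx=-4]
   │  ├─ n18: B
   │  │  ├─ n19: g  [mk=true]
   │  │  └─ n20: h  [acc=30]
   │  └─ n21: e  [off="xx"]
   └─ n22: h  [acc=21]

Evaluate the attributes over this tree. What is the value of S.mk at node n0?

-3

1. n1.mk = true  [terminal]
2. n3.pre = 16  [16]
3. n4.idx = 7  [terminal]
4. n5.pre = -9  [a.idx * -2 + 5]
5. n6.pre = 10  [A₀.pre + 19]
6. n7.idx = 20  [terminal]
7. n8.val = "wn"  [terminal]
8. n6.lim = "wnn"  [b.val ++ "n"]
9. n6.fin = 23  [a.idx + 3]
10. n5.lim = "mk"  ["mk"]
11. n5.fin = 16  [A₁.fin - 7]
12. n3.lim = "qw"  ["qw"]
13. n3.fin = -1  [a.idx - 8]
14. n2.lim = "qqw"  ["q" ++ A.lim]
15. n2.depth = "qwy"  [A.lim ++ "y"]
16. n2.idx = 24  [A.fin + 25]
17. n9.pre = 12  [12]
18. n10.pre = 5  [5]
19. n12.val = "pn"  [terminal]
20. n14.mk = false  [terminal]
21. n15.mk = false  [terminal]
22. n16.idx = 13  [terminal]
23. n13.hot = 27  [27]
24. n13.mk = 16  [a.idx * 2 - 10]
25. n13.fin = false  [a.idx > 13]
26. n17.idx = -4  [terminal]
27. n11.lim = "nn"  ["nn"]
28. n11.depth = "wpn"  ["w" ++ b.val]
29. n11.idx = 12  [(if S.fin then S.mk else S.hot) - 15]
30. n19.mk = true  [terminal]
31. n20.acc = 30  [terminal]
32. n18.lim = "xk"  ["xk"]
33. n18.depth = "km"  ["km"]
34. n18.idx = 22  [22]
35. n21.off = "xx"  [terminal]
36. n10.lim = "xknn"  [B₁.lim ++ B₀.lim]
37. n10.fin = 15  [A.pre * 2 + 5]
38. n22.acc = 21  [terminal]
39. n9.lim = "wxknn"  ["w" ++ A₁.lim]
40. n9.fin = 12  [A₀.pre]
41. n0.hot = 15  [A.fin * 2 - 9]
42. n0.mk = -3  [A.fin + B.idx - 39]
43. n0.fin = true  [A.fin > 11]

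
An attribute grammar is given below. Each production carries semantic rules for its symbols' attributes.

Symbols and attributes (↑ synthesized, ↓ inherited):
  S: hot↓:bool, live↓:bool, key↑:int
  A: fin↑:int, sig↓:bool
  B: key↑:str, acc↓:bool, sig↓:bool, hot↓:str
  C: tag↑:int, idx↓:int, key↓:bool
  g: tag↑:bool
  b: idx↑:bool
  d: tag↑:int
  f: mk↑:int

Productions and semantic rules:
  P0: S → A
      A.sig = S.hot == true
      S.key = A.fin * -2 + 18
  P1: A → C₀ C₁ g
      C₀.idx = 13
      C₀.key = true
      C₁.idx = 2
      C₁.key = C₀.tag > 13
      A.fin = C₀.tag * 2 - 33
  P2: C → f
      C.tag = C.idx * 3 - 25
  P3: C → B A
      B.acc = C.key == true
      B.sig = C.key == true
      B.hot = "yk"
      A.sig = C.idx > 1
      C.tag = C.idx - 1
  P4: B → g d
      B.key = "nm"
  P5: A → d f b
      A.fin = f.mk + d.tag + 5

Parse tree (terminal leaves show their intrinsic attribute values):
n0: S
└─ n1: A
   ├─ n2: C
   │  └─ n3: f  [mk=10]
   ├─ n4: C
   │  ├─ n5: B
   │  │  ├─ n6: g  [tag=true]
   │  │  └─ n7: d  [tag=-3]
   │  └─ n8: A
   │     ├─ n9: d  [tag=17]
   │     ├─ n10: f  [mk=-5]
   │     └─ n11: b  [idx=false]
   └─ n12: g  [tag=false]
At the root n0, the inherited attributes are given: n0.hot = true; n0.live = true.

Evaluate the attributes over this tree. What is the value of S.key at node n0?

1. n0.hot = true  [given at root]
2. n0.live = true  [given at root]
3. n1.sig = true  [S.hot == true]
4. n2.idx = 13  [13]
5. n2.key = true  [true]
6. n3.mk = 10  [terminal]
7. n2.tag = 14  [C.idx * 3 - 25]
8. n4.idx = 2  [2]
9. n4.key = true  [C₀.tag > 13]
10. n5.acc = true  [C.key == true]
11. n5.sig = true  [C.key == true]
12. n5.hot = "yk"  ["yk"]
13. n6.tag = true  [terminal]
14. n7.tag = -3  [terminal]
15. n5.key = "nm"  ["nm"]
16. n8.sig = true  [C.idx > 1]
17. n9.tag = 17  [terminal]
18. n10.mk = -5  [terminal]
19. n11.idx = false  [terminal]
20. n8.fin = 17  [f.mk + d.tag + 5]
21. n4.tag = 1  [C.idx - 1]
22. n12.tag = false  [terminal]
23. n1.fin = -5  [C₀.tag * 2 - 33]
24. n0.key = 28  [A.fin * -2 + 18]

28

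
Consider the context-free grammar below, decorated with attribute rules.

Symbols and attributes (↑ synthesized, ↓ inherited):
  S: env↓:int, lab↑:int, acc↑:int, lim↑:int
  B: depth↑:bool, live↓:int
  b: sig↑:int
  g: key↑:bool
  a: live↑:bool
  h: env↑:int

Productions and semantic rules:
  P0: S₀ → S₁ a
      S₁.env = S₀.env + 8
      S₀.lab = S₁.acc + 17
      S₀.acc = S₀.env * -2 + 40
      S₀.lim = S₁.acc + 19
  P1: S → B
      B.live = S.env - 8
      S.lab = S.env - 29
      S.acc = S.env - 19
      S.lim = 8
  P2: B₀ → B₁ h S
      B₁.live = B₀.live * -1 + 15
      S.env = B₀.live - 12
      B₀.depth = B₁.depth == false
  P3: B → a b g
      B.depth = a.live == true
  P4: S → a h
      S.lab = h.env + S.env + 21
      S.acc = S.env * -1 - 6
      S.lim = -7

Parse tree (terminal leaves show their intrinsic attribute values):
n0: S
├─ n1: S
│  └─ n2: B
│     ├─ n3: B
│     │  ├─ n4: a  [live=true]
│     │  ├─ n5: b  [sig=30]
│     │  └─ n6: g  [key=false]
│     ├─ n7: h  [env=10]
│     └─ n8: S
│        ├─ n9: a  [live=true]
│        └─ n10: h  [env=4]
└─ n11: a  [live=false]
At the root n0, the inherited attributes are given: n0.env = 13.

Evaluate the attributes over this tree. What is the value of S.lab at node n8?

26

1. n0.env = 13  [given at root]
2. n1.env = 21  [S₀.env + 8]
3. n2.live = 13  [S.env - 8]
4. n3.live = 2  [B₀.live * -1 + 15]
5. n4.live = true  [terminal]
6. n5.sig = 30  [terminal]
7. n6.key = false  [terminal]
8. n3.depth = true  [a.live == true]
9. n7.env = 10  [terminal]
10. n8.env = 1  [B₀.live - 12]
11. n9.live = true  [terminal]
12. n10.env = 4  [terminal]
13. n8.lab = 26  [h.env + S.env + 21]
14. n8.acc = -7  [S.env * -1 - 6]
15. n8.lim = -7  [-7]
16. n2.depth = false  [B₁.depth == false]
17. n1.lab = -8  [S.env - 29]
18. n1.acc = 2  [S.env - 19]
19. n1.lim = 8  [8]
20. n11.live = false  [terminal]
21. n0.lab = 19  [S₁.acc + 17]
22. n0.acc = 14  [S₀.env * -2 + 40]
23. n0.lim = 21  [S₁.acc + 19]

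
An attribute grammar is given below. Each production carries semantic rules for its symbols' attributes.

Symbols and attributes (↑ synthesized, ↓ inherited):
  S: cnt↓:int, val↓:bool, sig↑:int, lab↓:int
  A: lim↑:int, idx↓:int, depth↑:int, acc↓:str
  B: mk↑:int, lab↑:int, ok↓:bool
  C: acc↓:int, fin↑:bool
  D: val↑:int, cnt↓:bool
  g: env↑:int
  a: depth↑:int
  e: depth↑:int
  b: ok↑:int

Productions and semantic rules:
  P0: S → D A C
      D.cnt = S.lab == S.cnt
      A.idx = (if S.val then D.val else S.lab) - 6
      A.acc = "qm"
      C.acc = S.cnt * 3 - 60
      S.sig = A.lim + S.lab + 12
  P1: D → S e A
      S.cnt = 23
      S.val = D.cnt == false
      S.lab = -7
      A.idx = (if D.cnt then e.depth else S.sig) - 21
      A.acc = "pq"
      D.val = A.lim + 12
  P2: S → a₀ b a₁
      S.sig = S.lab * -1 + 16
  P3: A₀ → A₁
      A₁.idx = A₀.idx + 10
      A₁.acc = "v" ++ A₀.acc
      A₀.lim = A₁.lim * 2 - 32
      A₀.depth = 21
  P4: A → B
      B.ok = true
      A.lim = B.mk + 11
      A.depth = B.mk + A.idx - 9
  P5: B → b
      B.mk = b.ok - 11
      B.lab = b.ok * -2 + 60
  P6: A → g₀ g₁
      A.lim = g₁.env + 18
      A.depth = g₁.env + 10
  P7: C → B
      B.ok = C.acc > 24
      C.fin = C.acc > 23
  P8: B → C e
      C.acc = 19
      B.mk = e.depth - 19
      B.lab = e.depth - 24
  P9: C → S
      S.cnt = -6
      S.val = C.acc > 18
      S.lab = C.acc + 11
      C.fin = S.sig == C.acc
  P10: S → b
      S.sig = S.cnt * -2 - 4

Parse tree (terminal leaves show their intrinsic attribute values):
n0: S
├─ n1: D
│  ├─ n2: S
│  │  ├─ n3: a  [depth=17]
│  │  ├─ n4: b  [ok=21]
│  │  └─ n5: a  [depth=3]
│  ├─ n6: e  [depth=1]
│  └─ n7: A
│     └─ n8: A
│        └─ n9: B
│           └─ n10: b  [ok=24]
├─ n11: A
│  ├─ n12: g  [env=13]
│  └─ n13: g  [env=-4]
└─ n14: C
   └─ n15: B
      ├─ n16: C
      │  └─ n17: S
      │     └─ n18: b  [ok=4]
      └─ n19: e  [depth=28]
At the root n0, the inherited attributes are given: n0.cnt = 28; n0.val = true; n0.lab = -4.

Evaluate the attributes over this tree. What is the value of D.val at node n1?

28

1. n0.cnt = 28  [given at root]
2. n0.val = true  [given at root]
3. n0.lab = -4  [given at root]
4. n1.cnt = false  [S.lab == S.cnt]
5. n2.cnt = 23  [23]
6. n2.val = true  [D.cnt == false]
7. n2.lab = -7  [-7]
8. n3.depth = 17  [terminal]
9. n4.ok = 21  [terminal]
10. n5.depth = 3  [terminal]
11. n2.sig = 23  [S.lab * -1 + 16]
12. n6.depth = 1  [terminal]
13. n7.idx = 2  [(if D.cnt then e.depth else S.sig) - 21]
14. n7.acc = "pq"  ["pq"]
15. n8.idx = 12  [A₀.idx + 10]
16. n8.acc = "vpq"  ["v" ++ A₀.acc]
17. n9.ok = true  [true]
18. n10.ok = 24  [terminal]
19. n9.mk = 13  [b.ok - 11]
20. n9.lab = 12  [b.ok * -2 + 60]
21. n8.lim = 24  [B.mk + 11]
22. n8.depth = 16  [B.mk + A.idx - 9]
23. n7.lim = 16  [A₁.lim * 2 - 32]
24. n7.depth = 21  [21]
25. n1.val = 28  [A.lim + 12]
26. n11.idx = 22  [(if S.val then D.val else S.lab) - 6]
27. n11.acc = "qm"  ["qm"]
28. n12.env = 13  [terminal]
29. n13.env = -4  [terminal]
30. n11.lim = 14  [g₁.env + 18]
31. n11.depth = 6  [g₁.env + 10]
32. n14.acc = 24  [S.cnt * 3 - 60]
33. n15.ok = false  [C.acc > 24]
34. n16.acc = 19  [19]
35. n17.cnt = -6  [-6]
36. n17.val = true  [C.acc > 18]
37. n17.lab = 30  [C.acc + 11]
38. n18.ok = 4  [terminal]
39. n17.sig = 8  [S.cnt * -2 - 4]
40. n16.fin = false  [S.sig == C.acc]
41. n19.depth = 28  [terminal]
42. n15.mk = 9  [e.depth - 19]
43. n15.lab = 4  [e.depth - 24]
44. n14.fin = true  [C.acc > 23]
45. n0.sig = 22  [A.lim + S.lab + 12]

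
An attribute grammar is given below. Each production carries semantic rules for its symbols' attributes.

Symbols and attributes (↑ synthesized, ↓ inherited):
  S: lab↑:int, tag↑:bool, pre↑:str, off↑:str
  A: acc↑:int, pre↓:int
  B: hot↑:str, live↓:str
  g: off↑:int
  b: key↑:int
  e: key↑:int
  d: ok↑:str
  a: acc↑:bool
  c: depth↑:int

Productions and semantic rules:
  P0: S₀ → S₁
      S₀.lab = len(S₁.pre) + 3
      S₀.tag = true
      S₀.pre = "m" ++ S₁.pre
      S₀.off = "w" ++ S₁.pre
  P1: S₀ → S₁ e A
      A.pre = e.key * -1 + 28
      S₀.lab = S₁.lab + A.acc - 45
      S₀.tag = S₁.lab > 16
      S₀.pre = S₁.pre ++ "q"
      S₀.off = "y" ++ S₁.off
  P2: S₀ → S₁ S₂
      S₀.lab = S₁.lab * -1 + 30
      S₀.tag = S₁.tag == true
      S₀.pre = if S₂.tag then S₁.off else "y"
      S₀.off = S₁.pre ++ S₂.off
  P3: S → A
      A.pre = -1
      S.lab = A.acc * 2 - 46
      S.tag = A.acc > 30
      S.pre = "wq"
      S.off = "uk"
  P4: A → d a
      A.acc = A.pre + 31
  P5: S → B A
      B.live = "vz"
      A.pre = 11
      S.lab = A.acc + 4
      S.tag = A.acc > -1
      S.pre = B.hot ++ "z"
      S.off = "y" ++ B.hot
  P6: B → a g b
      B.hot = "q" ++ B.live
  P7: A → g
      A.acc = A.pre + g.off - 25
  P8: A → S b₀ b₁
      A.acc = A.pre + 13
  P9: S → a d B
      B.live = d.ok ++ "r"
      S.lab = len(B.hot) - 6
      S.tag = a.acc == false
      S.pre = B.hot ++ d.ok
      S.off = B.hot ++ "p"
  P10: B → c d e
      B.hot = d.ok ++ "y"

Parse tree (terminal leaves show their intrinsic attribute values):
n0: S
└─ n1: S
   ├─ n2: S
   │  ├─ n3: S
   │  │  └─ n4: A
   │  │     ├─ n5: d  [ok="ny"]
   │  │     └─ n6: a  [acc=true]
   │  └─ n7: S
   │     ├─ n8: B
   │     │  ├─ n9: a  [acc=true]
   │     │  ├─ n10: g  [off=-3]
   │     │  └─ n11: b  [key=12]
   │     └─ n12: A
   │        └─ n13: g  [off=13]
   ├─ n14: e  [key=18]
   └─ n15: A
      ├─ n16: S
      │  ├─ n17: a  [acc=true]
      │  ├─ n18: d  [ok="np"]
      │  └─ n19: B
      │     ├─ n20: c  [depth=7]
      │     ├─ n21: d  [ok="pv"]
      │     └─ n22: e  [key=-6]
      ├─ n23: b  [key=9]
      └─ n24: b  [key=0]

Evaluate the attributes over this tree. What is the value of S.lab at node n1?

-6

1. n4.pre = -1  [-1]
2. n5.ok = "ny"  [terminal]
3. n6.acc = true  [terminal]
4. n4.acc = 30  [A.pre + 31]
5. n3.lab = 14  [A.acc * 2 - 46]
6. n3.tag = false  [A.acc > 30]
7. n3.pre = "wq"  ["wq"]
8. n3.off = "uk"  ["uk"]
9. n8.live = "vz"  ["vz"]
10. n9.acc = true  [terminal]
11. n10.off = -3  [terminal]
12. n11.key = 12  [terminal]
13. n8.hot = "qvz"  ["q" ++ B.live]
14. n12.pre = 11  [11]
15. n13.off = 13  [terminal]
16. n12.acc = -1  [A.pre + g.off - 25]
17. n7.lab = 3  [A.acc + 4]
18. n7.tag = false  [A.acc > -1]
19. n7.pre = "qvzz"  [B.hot ++ "z"]
20. n7.off = "yqvz"  ["y" ++ B.hot]
21. n2.lab = 16  [S₁.lab * -1 + 30]
22. n2.tag = false  [S₁.tag == true]
23. n2.pre = "y"  [if S₂.tag then S₁.off else "y"]
24. n2.off = "wqyqvz"  [S₁.pre ++ S₂.off]
25. n14.key = 18  [terminal]
26. n15.pre = 10  [e.key * -1 + 28]
27. n17.acc = true  [terminal]
28. n18.ok = "np"  [terminal]
29. n19.live = "npr"  [d.ok ++ "r"]
30. n20.depth = 7  [terminal]
31. n21.ok = "pv"  [terminal]
32. n22.key = -6  [terminal]
33. n19.hot = "pvy"  [d.ok ++ "y"]
34. n16.lab = -3  [len(B.hot) - 6]
35. n16.tag = false  [a.acc == false]
36. n16.pre = "pvynp"  [B.hot ++ d.ok]
37. n16.off = "pvyp"  [B.hot ++ "p"]
38. n23.key = 9  [terminal]
39. n24.key = 0  [terminal]
40. n15.acc = 23  [A.pre + 13]
41. n1.lab = -6  [S₁.lab + A.acc - 45]
42. n1.tag = false  [S₁.lab > 16]
43. n1.pre = "yq"  [S₁.pre ++ "q"]
44. n1.off = "ywqyqvz"  ["y" ++ S₁.off]
45. n0.lab = 5  [len(S₁.pre) + 3]
46. n0.tag = true  [true]
47. n0.pre = "myq"  ["m" ++ S₁.pre]
48. n0.off = "wyq"  ["w" ++ S₁.pre]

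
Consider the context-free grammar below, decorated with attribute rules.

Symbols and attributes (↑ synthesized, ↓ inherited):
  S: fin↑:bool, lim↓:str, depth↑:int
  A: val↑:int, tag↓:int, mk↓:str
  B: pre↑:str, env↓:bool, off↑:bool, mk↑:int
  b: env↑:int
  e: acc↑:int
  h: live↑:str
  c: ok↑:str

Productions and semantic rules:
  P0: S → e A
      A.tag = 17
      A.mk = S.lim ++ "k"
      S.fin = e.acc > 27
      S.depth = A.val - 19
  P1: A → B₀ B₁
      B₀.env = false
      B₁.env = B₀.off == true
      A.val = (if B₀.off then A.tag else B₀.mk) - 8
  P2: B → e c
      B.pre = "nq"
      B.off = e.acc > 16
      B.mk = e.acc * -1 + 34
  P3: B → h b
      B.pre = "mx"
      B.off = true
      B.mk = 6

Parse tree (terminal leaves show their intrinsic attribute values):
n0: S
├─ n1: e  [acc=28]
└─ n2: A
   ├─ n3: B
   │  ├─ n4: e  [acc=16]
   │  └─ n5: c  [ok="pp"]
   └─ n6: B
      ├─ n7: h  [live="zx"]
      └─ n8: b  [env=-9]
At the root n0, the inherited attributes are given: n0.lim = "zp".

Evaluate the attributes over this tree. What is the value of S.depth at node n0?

-9

1. n0.lim = "zp"  [given at root]
2. n1.acc = 28  [terminal]
3. n2.tag = 17  [17]
4. n2.mk = "zpk"  [S.lim ++ "k"]
5. n3.env = false  [false]
6. n4.acc = 16  [terminal]
7. n5.ok = "pp"  [terminal]
8. n3.pre = "nq"  ["nq"]
9. n3.off = false  [e.acc > 16]
10. n3.mk = 18  [e.acc * -1 + 34]
11. n6.env = false  [B₀.off == true]
12. n7.live = "zx"  [terminal]
13. n8.env = -9  [terminal]
14. n6.pre = "mx"  ["mx"]
15. n6.off = true  [true]
16. n6.mk = 6  [6]
17. n2.val = 10  [(if B₀.off then A.tag else B₀.mk) - 8]
18. n0.fin = true  [e.acc > 27]
19. n0.depth = -9  [A.val - 19]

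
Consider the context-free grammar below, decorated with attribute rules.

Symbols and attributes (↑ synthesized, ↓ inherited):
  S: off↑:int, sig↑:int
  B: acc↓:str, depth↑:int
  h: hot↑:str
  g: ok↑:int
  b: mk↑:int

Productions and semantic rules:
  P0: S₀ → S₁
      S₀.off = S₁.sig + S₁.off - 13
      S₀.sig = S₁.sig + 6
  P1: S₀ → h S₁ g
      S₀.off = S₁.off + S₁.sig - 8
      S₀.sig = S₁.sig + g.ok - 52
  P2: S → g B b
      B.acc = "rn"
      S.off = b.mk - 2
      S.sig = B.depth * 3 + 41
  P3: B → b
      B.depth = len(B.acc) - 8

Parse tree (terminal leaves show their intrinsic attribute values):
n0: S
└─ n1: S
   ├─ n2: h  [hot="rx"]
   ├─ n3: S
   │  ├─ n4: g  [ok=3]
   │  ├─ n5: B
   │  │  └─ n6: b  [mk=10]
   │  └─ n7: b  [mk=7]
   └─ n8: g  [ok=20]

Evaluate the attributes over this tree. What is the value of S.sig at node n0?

-3

1. n2.hot = "rx"  [terminal]
2. n4.ok = 3  [terminal]
3. n5.acc = "rn"  ["rn"]
4. n6.mk = 10  [terminal]
5. n5.depth = -6  [len(B.acc) - 8]
6. n7.mk = 7  [terminal]
7. n3.off = 5  [b.mk - 2]
8. n3.sig = 23  [B.depth * 3 + 41]
9. n8.ok = 20  [terminal]
10. n1.off = 20  [S₁.off + S₁.sig - 8]
11. n1.sig = -9  [S₁.sig + g.ok - 52]
12. n0.off = -2  [S₁.sig + S₁.off - 13]
13. n0.sig = -3  [S₁.sig + 6]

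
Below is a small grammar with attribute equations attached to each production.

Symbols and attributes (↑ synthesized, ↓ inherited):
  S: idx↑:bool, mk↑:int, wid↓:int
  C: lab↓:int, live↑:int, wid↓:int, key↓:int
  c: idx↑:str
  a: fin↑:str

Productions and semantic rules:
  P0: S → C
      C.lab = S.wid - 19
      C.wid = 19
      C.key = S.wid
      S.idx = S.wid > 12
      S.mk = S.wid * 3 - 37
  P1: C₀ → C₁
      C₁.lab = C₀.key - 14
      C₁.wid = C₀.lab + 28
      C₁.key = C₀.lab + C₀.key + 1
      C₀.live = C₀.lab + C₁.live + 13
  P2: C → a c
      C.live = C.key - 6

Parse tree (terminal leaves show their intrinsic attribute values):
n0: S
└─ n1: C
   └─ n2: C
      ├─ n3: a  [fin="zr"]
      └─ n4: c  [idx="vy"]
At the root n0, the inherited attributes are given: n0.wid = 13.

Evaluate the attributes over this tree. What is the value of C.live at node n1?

9

1. n0.wid = 13  [given at root]
2. n1.lab = -6  [S.wid - 19]
3. n1.wid = 19  [19]
4. n1.key = 13  [S.wid]
5. n2.lab = -1  [C₀.key - 14]
6. n2.wid = 22  [C₀.lab + 28]
7. n2.key = 8  [C₀.lab + C₀.key + 1]
8. n3.fin = "zr"  [terminal]
9. n4.idx = "vy"  [terminal]
10. n2.live = 2  [C.key - 6]
11. n1.live = 9  [C₀.lab + C₁.live + 13]
12. n0.idx = true  [S.wid > 12]
13. n0.mk = 2  [S.wid * 3 - 37]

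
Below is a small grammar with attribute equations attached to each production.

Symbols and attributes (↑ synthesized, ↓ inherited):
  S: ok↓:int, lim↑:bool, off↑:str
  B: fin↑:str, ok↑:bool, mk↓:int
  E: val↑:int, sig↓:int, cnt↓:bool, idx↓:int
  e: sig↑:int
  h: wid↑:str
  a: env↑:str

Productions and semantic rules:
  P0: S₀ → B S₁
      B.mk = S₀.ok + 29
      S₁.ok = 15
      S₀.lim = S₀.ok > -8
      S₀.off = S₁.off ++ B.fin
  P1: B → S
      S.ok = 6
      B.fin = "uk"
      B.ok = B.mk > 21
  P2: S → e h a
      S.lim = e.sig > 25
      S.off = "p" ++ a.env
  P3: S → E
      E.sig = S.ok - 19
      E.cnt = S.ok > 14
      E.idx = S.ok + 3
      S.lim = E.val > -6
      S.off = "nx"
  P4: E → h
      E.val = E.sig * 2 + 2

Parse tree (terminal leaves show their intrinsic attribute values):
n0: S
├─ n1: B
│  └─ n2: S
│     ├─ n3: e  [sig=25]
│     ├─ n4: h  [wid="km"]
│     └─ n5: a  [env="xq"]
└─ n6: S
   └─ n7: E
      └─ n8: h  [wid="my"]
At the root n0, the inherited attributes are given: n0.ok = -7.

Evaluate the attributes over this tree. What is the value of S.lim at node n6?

1. n0.ok = -7  [given at root]
2. n1.mk = 22  [S₀.ok + 29]
3. n2.ok = 6  [6]
4. n3.sig = 25  [terminal]
5. n4.wid = "km"  [terminal]
6. n5.env = "xq"  [terminal]
7. n2.lim = false  [e.sig > 25]
8. n2.off = "pxq"  ["p" ++ a.env]
9. n1.fin = "uk"  ["uk"]
10. n1.ok = true  [B.mk > 21]
11. n6.ok = 15  [15]
12. n7.sig = -4  [S.ok - 19]
13. n7.cnt = true  [S.ok > 14]
14. n7.idx = 18  [S.ok + 3]
15. n8.wid = "my"  [terminal]
16. n7.val = -6  [E.sig * 2 + 2]
17. n6.lim = false  [E.val > -6]
18. n6.off = "nx"  ["nx"]
19. n0.lim = true  [S₀.ok > -8]
20. n0.off = "nxuk"  [S₁.off ++ B.fin]

false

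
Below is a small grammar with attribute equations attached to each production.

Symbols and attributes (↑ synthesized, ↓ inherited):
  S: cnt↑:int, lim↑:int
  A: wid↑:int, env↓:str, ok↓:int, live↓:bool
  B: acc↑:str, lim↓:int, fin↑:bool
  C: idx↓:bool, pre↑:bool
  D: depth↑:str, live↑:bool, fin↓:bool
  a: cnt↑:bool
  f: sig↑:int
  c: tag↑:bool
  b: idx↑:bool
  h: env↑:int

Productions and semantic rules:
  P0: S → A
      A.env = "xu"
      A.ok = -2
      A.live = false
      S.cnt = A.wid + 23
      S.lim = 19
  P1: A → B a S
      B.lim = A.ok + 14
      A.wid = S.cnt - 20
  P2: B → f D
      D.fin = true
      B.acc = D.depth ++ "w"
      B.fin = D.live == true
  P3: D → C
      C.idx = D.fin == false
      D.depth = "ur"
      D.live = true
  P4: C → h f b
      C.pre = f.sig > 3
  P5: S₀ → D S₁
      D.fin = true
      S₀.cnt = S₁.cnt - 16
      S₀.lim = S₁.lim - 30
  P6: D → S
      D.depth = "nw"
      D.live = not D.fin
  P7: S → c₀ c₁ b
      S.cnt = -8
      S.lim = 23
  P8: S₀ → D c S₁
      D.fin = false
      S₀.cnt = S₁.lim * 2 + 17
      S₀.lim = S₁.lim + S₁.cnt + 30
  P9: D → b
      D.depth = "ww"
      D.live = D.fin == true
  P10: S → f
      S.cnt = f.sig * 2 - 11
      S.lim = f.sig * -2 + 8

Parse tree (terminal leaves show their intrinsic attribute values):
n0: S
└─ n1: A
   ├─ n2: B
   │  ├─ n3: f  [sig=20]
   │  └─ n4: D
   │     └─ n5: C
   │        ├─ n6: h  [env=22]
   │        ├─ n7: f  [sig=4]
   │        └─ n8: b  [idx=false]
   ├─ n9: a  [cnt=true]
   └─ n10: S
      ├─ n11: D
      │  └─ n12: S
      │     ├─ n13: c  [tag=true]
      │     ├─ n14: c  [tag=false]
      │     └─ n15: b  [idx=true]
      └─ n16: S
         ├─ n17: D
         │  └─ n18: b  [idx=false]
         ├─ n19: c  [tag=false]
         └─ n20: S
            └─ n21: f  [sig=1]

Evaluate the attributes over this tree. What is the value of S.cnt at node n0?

16

1. n1.env = "xu"  ["xu"]
2. n1.ok = -2  [-2]
3. n1.live = false  [false]
4. n2.lim = 12  [A.ok + 14]
5. n3.sig = 20  [terminal]
6. n4.fin = true  [true]
7. n5.idx = false  [D.fin == false]
8. n6.env = 22  [terminal]
9. n7.sig = 4  [terminal]
10. n8.idx = false  [terminal]
11. n5.pre = true  [f.sig > 3]
12. n4.depth = "ur"  ["ur"]
13. n4.live = true  [true]
14. n2.acc = "urw"  [D.depth ++ "w"]
15. n2.fin = true  [D.live == true]
16. n9.cnt = true  [terminal]
17. n11.fin = true  [true]
18. n13.tag = true  [terminal]
19. n14.tag = false  [terminal]
20. n15.idx = true  [terminal]
21. n12.cnt = -8  [-8]
22. n12.lim = 23  [23]
23. n11.depth = "nw"  ["nw"]
24. n11.live = false  [not D.fin]
25. n17.fin = false  [false]
26. n18.idx = false  [terminal]
27. n17.depth = "ww"  ["ww"]
28. n17.live = false  [D.fin == true]
29. n19.tag = false  [terminal]
30. n21.sig = 1  [terminal]
31. n20.cnt = -9  [f.sig * 2 - 11]
32. n20.lim = 6  [f.sig * -2 + 8]
33. n16.cnt = 29  [S₁.lim * 2 + 17]
34. n16.lim = 27  [S₁.lim + S₁.cnt + 30]
35. n10.cnt = 13  [S₁.cnt - 16]
36. n10.lim = -3  [S₁.lim - 30]
37. n1.wid = -7  [S.cnt - 20]
38. n0.cnt = 16  [A.wid + 23]
39. n0.lim = 19  [19]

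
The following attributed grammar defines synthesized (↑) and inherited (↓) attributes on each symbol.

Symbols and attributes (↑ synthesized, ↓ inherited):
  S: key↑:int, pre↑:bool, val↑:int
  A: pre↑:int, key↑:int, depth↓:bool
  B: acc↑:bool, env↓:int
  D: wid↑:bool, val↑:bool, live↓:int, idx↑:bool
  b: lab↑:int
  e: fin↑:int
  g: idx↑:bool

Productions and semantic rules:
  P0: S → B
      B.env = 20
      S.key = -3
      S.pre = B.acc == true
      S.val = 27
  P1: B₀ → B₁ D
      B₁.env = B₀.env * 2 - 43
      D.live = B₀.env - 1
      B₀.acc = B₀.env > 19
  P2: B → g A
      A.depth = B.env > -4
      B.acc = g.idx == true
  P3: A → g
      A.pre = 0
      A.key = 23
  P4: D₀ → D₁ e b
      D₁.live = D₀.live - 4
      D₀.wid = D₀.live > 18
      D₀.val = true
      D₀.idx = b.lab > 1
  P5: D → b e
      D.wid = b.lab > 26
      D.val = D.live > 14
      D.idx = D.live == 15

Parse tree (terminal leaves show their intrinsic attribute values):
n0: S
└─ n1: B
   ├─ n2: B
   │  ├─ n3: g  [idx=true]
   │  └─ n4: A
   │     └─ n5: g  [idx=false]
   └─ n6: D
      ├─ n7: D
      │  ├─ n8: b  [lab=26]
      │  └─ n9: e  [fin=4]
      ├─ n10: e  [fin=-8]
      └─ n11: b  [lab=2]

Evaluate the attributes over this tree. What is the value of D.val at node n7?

true

1. n1.env = 20  [20]
2. n2.env = -3  [B₀.env * 2 - 43]
3. n3.idx = true  [terminal]
4. n4.depth = true  [B.env > -4]
5. n5.idx = false  [terminal]
6. n4.pre = 0  [0]
7. n4.key = 23  [23]
8. n2.acc = true  [g.idx == true]
9. n6.live = 19  [B₀.env - 1]
10. n7.live = 15  [D₀.live - 4]
11. n8.lab = 26  [terminal]
12. n9.fin = 4  [terminal]
13. n7.wid = false  [b.lab > 26]
14. n7.val = true  [D.live > 14]
15. n7.idx = true  [D.live == 15]
16. n10.fin = -8  [terminal]
17. n11.lab = 2  [terminal]
18. n6.wid = true  [D₀.live > 18]
19. n6.val = true  [true]
20. n6.idx = true  [b.lab > 1]
21. n1.acc = true  [B₀.env > 19]
22. n0.key = -3  [-3]
23. n0.pre = true  [B.acc == true]
24. n0.val = 27  [27]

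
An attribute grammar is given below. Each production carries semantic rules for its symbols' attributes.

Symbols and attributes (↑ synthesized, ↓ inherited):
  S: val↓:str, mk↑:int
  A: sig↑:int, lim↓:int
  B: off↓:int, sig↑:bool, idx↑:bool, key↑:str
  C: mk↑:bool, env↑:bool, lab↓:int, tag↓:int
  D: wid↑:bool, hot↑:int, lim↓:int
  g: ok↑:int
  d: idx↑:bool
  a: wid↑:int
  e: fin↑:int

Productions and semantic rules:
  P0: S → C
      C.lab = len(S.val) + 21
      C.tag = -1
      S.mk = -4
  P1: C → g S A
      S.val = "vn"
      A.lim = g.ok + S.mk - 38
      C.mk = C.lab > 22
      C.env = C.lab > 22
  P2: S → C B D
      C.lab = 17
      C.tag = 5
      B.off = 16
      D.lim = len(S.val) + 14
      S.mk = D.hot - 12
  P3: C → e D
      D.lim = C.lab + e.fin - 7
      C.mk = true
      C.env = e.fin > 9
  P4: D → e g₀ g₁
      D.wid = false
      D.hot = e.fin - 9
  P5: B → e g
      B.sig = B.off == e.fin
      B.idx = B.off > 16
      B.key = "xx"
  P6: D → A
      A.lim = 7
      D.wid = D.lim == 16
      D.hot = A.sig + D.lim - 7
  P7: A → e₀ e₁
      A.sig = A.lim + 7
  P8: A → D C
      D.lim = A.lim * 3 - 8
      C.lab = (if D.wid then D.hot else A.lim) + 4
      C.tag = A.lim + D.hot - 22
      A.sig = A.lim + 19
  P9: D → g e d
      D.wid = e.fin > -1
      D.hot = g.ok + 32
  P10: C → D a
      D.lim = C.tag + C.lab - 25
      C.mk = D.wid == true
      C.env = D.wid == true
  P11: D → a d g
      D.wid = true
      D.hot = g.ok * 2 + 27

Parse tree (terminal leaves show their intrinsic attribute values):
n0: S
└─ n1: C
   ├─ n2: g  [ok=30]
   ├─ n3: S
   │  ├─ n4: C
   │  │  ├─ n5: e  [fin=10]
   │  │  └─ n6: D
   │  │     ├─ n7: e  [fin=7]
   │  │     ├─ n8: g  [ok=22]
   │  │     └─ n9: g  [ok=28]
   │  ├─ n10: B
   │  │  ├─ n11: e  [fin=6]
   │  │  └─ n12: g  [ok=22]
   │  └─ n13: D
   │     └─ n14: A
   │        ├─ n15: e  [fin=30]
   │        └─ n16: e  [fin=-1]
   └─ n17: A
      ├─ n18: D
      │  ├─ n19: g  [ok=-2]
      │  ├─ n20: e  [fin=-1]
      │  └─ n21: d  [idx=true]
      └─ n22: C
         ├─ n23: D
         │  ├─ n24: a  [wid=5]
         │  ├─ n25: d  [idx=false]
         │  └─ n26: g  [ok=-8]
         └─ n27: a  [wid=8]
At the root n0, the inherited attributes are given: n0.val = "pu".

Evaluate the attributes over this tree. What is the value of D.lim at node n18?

1. n0.val = "pu"  [given at root]
2. n1.lab = 23  [len(S.val) + 21]
3. n1.tag = -1  [-1]
4. n2.ok = 30  [terminal]
5. n3.val = "vn"  ["vn"]
6. n4.lab = 17  [17]
7. n4.tag = 5  [5]
8. n5.fin = 10  [terminal]
9. n6.lim = 20  [C.lab + e.fin - 7]
10. n7.fin = 7  [terminal]
11. n8.ok = 22  [terminal]
12. n9.ok = 28  [terminal]
13. n6.wid = false  [false]
14. n6.hot = -2  [e.fin - 9]
15. n4.mk = true  [true]
16. n4.env = true  [e.fin > 9]
17. n10.off = 16  [16]
18. n11.fin = 6  [terminal]
19. n12.ok = 22  [terminal]
20. n10.sig = false  [B.off == e.fin]
21. n10.idx = false  [B.off > 16]
22. n10.key = "xx"  ["xx"]
23. n13.lim = 16  [len(S.val) + 14]
24. n14.lim = 7  [7]
25. n15.fin = 30  [terminal]
26. n16.fin = -1  [terminal]
27. n14.sig = 14  [A.lim + 7]
28. n13.wid = true  [D.lim == 16]
29. n13.hot = 23  [A.sig + D.lim - 7]
30. n3.mk = 11  [D.hot - 12]
31. n17.lim = 3  [g.ok + S.mk - 38]
32. n18.lim = 1  [A.lim * 3 - 8]
33. n19.ok = -2  [terminal]
34. n20.fin = -1  [terminal]
35. n21.idx = true  [terminal]
36. n18.wid = false  [e.fin > -1]
37. n18.hot = 30  [g.ok + 32]
38. n22.lab = 7  [(if D.wid then D.hot else A.lim) + 4]
39. n22.tag = 11  [A.lim + D.hot - 22]
40. n23.lim = -7  [C.tag + C.lab - 25]
41. n24.wid = 5  [terminal]
42. n25.idx = false  [terminal]
43. n26.ok = -8  [terminal]
44. n23.wid = true  [true]
45. n23.hot = 11  [g.ok * 2 + 27]
46. n27.wid = 8  [terminal]
47. n22.mk = true  [D.wid == true]
48. n22.env = true  [D.wid == true]
49. n17.sig = 22  [A.lim + 19]
50. n1.mk = true  [C.lab > 22]
51. n1.env = true  [C.lab > 22]
52. n0.mk = -4  [-4]

1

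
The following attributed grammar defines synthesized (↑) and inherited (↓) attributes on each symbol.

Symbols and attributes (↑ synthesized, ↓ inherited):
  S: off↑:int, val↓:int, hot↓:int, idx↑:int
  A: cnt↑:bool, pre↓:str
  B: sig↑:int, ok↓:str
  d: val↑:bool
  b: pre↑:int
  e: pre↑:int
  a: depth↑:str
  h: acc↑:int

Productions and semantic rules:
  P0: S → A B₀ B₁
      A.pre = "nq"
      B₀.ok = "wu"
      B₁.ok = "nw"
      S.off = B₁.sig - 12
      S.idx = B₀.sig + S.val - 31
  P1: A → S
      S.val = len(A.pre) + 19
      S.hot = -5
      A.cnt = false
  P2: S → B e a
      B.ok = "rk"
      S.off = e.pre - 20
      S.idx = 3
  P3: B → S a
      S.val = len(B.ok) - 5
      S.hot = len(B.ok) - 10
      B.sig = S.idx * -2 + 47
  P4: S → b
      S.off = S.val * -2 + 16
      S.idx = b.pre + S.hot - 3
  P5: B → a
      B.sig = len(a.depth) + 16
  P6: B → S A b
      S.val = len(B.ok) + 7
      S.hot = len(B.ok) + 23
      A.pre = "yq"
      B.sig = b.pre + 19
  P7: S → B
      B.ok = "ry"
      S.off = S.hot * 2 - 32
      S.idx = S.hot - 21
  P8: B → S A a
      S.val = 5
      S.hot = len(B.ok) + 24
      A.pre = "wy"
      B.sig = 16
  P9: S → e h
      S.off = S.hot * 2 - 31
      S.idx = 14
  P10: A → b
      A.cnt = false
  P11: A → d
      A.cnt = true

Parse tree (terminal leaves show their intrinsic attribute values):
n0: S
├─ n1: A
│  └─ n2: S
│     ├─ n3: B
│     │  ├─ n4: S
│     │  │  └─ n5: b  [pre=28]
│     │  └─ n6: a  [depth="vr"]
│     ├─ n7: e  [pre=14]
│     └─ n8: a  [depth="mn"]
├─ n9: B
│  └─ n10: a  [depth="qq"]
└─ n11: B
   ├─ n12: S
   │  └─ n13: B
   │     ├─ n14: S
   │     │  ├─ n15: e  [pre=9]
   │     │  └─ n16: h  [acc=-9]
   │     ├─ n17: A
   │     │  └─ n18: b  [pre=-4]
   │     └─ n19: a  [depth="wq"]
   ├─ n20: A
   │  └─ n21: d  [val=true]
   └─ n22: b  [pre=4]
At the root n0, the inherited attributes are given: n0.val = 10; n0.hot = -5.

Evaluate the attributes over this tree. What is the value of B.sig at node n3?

13

1. n0.val = 10  [given at root]
2. n0.hot = -5  [given at root]
3. n1.pre = "nq"  ["nq"]
4. n2.val = 21  [len(A.pre) + 19]
5. n2.hot = -5  [-5]
6. n3.ok = "rk"  ["rk"]
7. n4.val = -3  [len(B.ok) - 5]
8. n4.hot = -8  [len(B.ok) - 10]
9. n5.pre = 28  [terminal]
10. n4.off = 22  [S.val * -2 + 16]
11. n4.idx = 17  [b.pre + S.hot - 3]
12. n6.depth = "vr"  [terminal]
13. n3.sig = 13  [S.idx * -2 + 47]
14. n7.pre = 14  [terminal]
15. n8.depth = "mn"  [terminal]
16. n2.off = -6  [e.pre - 20]
17. n2.idx = 3  [3]
18. n1.cnt = false  [false]
19. n9.ok = "wu"  ["wu"]
20. n10.depth = "qq"  [terminal]
21. n9.sig = 18  [len(a.depth) + 16]
22. n11.ok = "nw"  ["nw"]
23. n12.val = 9  [len(B.ok) + 7]
24. n12.hot = 25  [len(B.ok) + 23]
25. n13.ok = "ry"  ["ry"]
26. n14.val = 5  [5]
27. n14.hot = 26  [len(B.ok) + 24]
28. n15.pre = 9  [terminal]
29. n16.acc = -9  [terminal]
30. n14.off = 21  [S.hot * 2 - 31]
31. n14.idx = 14  [14]
32. n17.pre = "wy"  ["wy"]
33. n18.pre = -4  [terminal]
34. n17.cnt = false  [false]
35. n19.depth = "wq"  [terminal]
36. n13.sig = 16  [16]
37. n12.off = 18  [S.hot * 2 - 32]
38. n12.idx = 4  [S.hot - 21]
39. n20.pre = "yq"  ["yq"]
40. n21.val = true  [terminal]
41. n20.cnt = true  [true]
42. n22.pre = 4  [terminal]
43. n11.sig = 23  [b.pre + 19]
44. n0.off = 11  [B₁.sig - 12]
45. n0.idx = -3  [B₀.sig + S.val - 31]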